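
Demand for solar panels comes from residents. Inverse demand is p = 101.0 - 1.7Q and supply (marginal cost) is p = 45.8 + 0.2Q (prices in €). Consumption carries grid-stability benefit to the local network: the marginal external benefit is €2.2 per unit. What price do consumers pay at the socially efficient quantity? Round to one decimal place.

P = €49.6

Social marginal benefit = demand + MEB = 103.2 - 1.7Q.
Set SMB = MC: 103.2 - 1.7Q = 45.8 + 0.2Q → Q* = 30.2105.
Consumer price on the demand curve at Q*: 101.0 − 1.7×30.2105 = 49.6422.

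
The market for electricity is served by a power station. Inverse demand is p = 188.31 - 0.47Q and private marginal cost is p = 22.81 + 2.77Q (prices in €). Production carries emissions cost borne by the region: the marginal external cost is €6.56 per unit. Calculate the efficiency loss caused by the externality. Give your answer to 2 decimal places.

Market equilibrium (private): 22.81 + 2.77Q = 188.31 - 0.47Q → Q_m = 51.0802.
Social marginal cost = private MC + MEC = 29.37 + 2.77Q.
Set SMC = demand: 29.37 + 2.77Q = 188.31 - 0.47Q → Q* = 49.0556.
The welfare-loss triangle has base |Q_m − Q*| and height MEC(Q_m) (the vertical gap between SMC and demand is zero at Q* and MEC at Q_m).
DWL = ½ × 2.0246 × 6.5600 = 6.6407.

DWL = €6.64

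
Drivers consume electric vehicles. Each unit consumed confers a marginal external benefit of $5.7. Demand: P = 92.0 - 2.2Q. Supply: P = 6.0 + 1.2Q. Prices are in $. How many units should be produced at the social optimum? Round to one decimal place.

Q* = 27.0

Social marginal benefit = demand + MEB = 97.7 - 2.2Q.
Set SMB = MC: 97.7 - 2.2Q = 6.0 + 1.2Q → Q* = 26.9706.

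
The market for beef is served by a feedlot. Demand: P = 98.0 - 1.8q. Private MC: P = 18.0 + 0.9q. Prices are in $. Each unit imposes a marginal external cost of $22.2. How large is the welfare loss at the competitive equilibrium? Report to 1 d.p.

Market equilibrium (private): 18.0 + 0.9q = 98.0 - 1.8q → q_m = 29.6296.
Social marginal cost = private MC + MEC = 40.2 + 0.9q.
Set SMC = demand: 40.2 + 0.9q = 98.0 - 1.8q → q* = 21.4074.
Height of the DWL triangle at q_m is SMC(q_m) − demand(q_m) = MEC(q_m) = 22.2000.
DWL = ½ × 8.2222 × 22.2000 = 91.2664.

DWL = $91.3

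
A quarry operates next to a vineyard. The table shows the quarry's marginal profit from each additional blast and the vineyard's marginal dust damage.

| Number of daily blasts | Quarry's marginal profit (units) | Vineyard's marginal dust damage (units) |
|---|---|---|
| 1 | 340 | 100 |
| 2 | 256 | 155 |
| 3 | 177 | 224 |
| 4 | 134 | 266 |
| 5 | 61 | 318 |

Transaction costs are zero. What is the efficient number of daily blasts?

Bargaining reaches the level where marginal profit last exceeds marginal dust damage.
That holds through level 2 (256 ≥ 155) but not at 3 (177 < 224).

2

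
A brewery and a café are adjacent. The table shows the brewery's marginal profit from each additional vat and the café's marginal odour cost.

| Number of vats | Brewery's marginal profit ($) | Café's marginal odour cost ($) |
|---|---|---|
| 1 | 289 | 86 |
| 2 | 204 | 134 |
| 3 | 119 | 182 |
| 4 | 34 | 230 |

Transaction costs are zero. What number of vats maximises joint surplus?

2

Bargaining reaches the level where marginal profit last exceeds marginal odour cost.
That holds through level 2 (204 ≥ 134) but not at 3 (119 < 182).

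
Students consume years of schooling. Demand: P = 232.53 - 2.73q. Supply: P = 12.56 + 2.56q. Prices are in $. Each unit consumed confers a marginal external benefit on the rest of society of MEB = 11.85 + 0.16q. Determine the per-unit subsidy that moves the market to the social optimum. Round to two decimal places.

subsidy = $19.08 per unit

Social marginal benefit = demand + MEB = 244.38 - 2.57q.
Set SMB = MC: 244.38 - 2.57q = 12.56 + 2.56q → q* = 45.1891.
The Pigouvian subsidy equals MEB at q*: 11.85 + 0.16×45.1891 = 19.0803.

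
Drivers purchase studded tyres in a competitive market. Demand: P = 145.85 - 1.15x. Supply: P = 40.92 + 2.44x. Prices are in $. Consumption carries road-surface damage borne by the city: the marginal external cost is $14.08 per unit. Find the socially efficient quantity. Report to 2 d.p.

Social marginal benefit = demand − MEC = 131.77 - 1.15x.
Set SMB = MC: 131.77 - 1.15x = 40.92 + 2.44x → x* = 25.3064.

x* = 25.31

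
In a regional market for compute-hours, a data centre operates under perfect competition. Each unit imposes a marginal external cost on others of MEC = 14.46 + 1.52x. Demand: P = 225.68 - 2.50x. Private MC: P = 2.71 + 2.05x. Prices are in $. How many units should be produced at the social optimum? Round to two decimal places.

Social marginal cost = private MC + MEC = 17.17 + 3.57x.
Set SMC = demand: 17.17 + 3.57x = 225.68 - 2.50x → x* = 34.3509.

x* = 34.35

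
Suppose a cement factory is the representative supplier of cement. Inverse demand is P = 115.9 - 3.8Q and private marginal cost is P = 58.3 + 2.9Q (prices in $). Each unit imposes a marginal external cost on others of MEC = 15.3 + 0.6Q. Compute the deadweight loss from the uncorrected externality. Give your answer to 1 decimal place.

Market equilibrium (private): 58.3 + 2.9Q = 115.9 - 3.8Q → Q_m = 8.5970.
Social marginal cost = private MC + MEC = 73.6 + 3.5Q.
Set SMC = demand: 73.6 + 3.5Q = 115.9 - 3.8Q → Q* = 5.7945.
Height of the DWL triangle at Q_m is SMC(Q_m) − demand(Q_m) = MEC(Q_m) = 20.4582.
DWL = ½ × 2.8025 × 20.4582 = 28.6671.

DWL = $28.7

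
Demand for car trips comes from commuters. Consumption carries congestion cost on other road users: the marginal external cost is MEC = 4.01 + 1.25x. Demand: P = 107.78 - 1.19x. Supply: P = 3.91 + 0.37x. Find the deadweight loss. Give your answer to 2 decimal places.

DWL = 1354.21

Market equilibrium (private): 3.91 + 0.37x = 107.78 - 1.19x → x_m = 66.5833.
Social marginal benefit = demand − MEC = 103.77 - 2.44x.
Set SMB = MC: 103.77 - 2.44x = 3.91 + 0.37x → x* = 35.5374.
The loss is the area between SMB and MC from x* to x_m; with linear curves that's a triangle of height MEC(x_m).
DWL = ½ × 31.0459 × 87.2392 = 1354.2097.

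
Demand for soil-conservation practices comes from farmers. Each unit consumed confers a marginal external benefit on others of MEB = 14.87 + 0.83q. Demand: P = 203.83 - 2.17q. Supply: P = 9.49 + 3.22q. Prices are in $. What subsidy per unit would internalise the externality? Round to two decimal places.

Social marginal benefit = demand + MEB = 218.70 - 1.34q.
Set SMB = MC: 218.70 - 1.34q = 9.49 + 3.22q → q* = 45.8794.
The Pigouvian subsidy equals MEB at q*: 14.87 + 0.83×45.8794 = 52.9499.

subsidy = $52.95 per unit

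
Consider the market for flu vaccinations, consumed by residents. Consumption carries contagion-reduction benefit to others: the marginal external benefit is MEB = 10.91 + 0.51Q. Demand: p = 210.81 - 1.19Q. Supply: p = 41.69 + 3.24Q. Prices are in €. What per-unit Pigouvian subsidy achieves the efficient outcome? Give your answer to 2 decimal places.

Social marginal benefit = demand + MEB = 221.72 - 0.68Q.
Set SMB = MC: 221.72 - 0.68Q = 41.69 + 3.24Q → Q* = 45.9260.
The Pigouvian subsidy equals MEB at Q*: 10.91 + 0.51×45.9260 = 34.3323.

subsidy = €34.33 per unit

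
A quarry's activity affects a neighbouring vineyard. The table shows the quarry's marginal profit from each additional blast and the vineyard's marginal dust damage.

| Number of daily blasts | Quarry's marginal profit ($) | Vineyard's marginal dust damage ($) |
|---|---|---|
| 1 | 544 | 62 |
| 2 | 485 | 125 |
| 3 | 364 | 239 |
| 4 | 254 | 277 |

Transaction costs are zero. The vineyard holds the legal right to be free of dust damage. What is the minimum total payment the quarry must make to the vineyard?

$426

Efficient level: marginal profit ≥ marginal dust damage through level 3, so k* = 3.
With the vineyard holding the right, the quarry must at least compensate total damage at k*: 62 + 125 + 239 = 426.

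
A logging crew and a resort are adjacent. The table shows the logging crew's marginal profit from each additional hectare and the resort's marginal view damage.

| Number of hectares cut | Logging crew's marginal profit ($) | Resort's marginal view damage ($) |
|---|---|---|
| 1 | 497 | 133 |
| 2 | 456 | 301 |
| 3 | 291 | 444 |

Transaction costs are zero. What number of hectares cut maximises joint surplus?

Bargaining reaches the level where marginal profit last exceeds marginal view damage.
That holds through level 2 (456 ≥ 301) but not at 3 (291 < 444).

2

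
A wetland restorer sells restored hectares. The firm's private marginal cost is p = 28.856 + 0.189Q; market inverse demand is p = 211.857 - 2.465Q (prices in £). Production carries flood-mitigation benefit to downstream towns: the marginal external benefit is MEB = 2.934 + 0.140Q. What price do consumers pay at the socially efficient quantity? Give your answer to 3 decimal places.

P = £29.546

Social marginal cost = private MC − MEB = 25.922 + 0.049Q.
Set SMC = demand: 25.922 + 0.049Q = 211.857 - 2.465Q → Q* = 73.9598.
Consumer price on the demand curve at Q*: 211.857 − 2.465×73.9598 = 29.5461.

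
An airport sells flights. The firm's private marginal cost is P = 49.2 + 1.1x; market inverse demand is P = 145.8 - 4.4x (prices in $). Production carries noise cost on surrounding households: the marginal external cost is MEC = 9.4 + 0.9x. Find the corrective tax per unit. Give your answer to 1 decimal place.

Social marginal cost = private MC + MEC = 58.6 + 2.0x.
Set SMC = demand: 58.6 + 2.0x = 145.8 - 4.4x → x* = 13.6250.
The Pigouvian tax equals MEC at x*: 9.4 + 0.9×13.6250 = 21.6625.

tax = $21.7 per unit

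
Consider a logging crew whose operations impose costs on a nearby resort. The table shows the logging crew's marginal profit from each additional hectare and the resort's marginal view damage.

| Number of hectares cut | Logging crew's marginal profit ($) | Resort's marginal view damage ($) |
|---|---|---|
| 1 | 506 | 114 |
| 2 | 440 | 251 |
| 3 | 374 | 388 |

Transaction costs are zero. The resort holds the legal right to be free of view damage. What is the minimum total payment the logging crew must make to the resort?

Efficient level: marginal profit ≥ marginal view damage through level 2, so k* = 2.
With the resort holding the right, the logging crew must at least compensate total damage at k*: 114 + 251 = 365.

$365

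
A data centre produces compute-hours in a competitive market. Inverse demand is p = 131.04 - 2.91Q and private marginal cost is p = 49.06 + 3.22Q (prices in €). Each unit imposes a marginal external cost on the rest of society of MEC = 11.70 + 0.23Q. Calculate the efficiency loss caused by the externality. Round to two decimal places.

DWL = €17.16

Market equilibrium (private): 49.06 + 3.22Q = 131.04 - 2.91Q → Q_m = 13.3736.
Social marginal cost = private MC + MEC = 60.76 + 3.45Q.
Set SMC = demand: 60.76 + 3.45Q = 131.04 - 2.91Q → Q* = 11.0503.
The welfare-loss triangle has base |Q_m − Q*| and height MEC(Q_m) (the vertical gap between SMC and demand is zero at Q* and MEC at Q_m).
DWL = ½ × 2.3233 × 14.7759 = 17.1644.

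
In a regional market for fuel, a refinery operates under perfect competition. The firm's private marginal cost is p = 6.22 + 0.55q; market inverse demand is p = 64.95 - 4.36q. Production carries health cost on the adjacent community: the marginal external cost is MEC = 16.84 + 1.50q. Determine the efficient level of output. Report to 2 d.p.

Social marginal cost = private MC + MEC = 23.06 + 2.05q.
Set SMC = demand: 23.06 + 2.05q = 64.95 - 4.36q → q* = 6.5351.

q* = 6.54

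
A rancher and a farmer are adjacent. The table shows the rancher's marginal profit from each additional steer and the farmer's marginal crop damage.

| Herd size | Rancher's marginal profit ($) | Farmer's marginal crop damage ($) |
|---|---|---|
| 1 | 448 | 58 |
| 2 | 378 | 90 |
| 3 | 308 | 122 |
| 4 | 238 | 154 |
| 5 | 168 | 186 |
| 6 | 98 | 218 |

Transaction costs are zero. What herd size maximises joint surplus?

Bargaining reaches the level where marginal profit last exceeds marginal crop damage.
That holds through level 4 (238 ≥ 154) but not at 5 (168 < 186).

4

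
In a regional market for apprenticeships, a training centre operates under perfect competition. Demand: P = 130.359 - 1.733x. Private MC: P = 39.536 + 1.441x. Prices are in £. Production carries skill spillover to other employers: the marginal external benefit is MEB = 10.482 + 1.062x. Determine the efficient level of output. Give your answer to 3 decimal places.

Social marginal cost = private MC − MEB = 29.054 + 0.379x.
Set SMC = demand: 29.054 + 0.379x = 130.359 - 1.733x → x* = 47.9664.

x* = 47.966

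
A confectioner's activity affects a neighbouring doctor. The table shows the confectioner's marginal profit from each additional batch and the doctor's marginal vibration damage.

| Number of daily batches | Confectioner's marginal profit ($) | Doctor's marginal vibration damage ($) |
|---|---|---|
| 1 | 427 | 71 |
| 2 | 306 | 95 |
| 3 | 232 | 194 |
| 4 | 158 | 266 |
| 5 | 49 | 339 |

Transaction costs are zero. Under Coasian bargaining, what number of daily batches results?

Bargaining reaches the level where marginal profit last exceeds marginal vibration damage.
That holds through level 3 (232 ≥ 194) but not at 4 (158 < 266).

3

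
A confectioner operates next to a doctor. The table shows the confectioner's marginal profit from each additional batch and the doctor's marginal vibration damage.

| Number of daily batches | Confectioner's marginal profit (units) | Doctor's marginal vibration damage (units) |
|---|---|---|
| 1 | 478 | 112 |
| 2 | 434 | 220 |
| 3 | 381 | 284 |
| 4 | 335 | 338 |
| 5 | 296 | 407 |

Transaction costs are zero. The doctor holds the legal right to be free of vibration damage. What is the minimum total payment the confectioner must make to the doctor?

Efficient level: marginal profit ≥ marginal vibration damage through level 3, so k* = 3.
With the doctor holding the right, the confectioner must at least compensate total damage at k*: 112 + 220 + 284 = 616.

616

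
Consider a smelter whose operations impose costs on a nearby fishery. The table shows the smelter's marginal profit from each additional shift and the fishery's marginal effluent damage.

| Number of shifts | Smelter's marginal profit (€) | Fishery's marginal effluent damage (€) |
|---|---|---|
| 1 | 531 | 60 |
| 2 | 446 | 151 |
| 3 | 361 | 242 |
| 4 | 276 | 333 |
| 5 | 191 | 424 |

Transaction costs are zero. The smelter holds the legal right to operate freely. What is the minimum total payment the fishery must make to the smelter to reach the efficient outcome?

Left alone the smelter would choose level 5 (marginal profit stays positive).
Efficient level: k* = 3 (marginal profit ≥ marginal effluent damage through 3).
The fishery must at least cover the smelter's forgone profit from cutting 5→3: 276 + 191 = 467.

€467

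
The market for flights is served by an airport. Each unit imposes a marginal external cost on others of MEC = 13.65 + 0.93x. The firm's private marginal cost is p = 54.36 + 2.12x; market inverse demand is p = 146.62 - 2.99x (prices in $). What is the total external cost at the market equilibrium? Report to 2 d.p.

$398.03

Market equilibrium (private): 54.36 + 2.12x = 146.62 - 2.99x → x_m = 18.0548.
Total external cost = ∫₀^{x_m} (13.65 + 0.93x) dx = 13.65×18.0548 + ½×0.93×18.0548² = 398.0268.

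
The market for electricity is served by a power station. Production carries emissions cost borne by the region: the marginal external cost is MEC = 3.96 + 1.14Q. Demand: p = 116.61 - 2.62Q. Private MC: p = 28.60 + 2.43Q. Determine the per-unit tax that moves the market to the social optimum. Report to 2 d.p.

tax = 19.44 per unit

Social marginal cost = private MC + MEC = 32.56 + 3.57Q.
Set SMC = demand: 32.56 + 3.57Q = 116.61 - 2.62Q → Q* = 13.5784.
The Pigouvian tax equals MEC at Q*: 3.96 + 1.14×13.5784 = 19.4394.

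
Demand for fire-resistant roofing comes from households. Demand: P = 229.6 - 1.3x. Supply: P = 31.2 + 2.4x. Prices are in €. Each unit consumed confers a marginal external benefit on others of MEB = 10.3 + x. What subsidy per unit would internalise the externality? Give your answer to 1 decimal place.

Social marginal benefit = demand + MEB = 239.9 - 0.3x.
Set SMB = MC: 239.9 - 0.3x = 31.2 + 2.4x → x* = 77.2963.
The Pigouvian subsidy equals MEB at x*: 10.3 + 1.0×77.2963 = 87.5963.

subsidy = €87.6 per unit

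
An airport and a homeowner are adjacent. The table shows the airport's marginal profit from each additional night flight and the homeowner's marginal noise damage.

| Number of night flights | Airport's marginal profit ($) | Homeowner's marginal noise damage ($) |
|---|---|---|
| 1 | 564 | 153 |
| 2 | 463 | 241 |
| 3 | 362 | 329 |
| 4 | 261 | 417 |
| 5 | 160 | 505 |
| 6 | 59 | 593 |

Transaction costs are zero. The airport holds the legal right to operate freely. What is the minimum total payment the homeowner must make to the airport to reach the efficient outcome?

Left alone the airport would choose level 6 (marginal profit stays positive).
Efficient level: k* = 3 (marginal profit ≥ marginal noise damage through 3).
The homeowner must at least cover the airport's forgone profit from cutting 6→3: 261 + 160 + 59 = 480.

$480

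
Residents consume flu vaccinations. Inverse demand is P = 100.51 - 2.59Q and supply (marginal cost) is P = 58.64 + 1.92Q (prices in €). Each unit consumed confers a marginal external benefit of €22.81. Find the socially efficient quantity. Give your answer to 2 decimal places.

Q* = 14.34

Social marginal benefit = demand + MEB = 123.32 - 2.59Q.
Set SMB = MC: 123.32 - 2.59Q = 58.64 + 1.92Q → Q* = 14.3415.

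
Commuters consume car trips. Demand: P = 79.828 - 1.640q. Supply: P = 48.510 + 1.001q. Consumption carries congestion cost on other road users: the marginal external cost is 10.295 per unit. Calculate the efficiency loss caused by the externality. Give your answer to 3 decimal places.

Market equilibrium (private): 48.510 + 1.001q = 79.828 - 1.640q → q_m = 11.8584.
Social marginal benefit = demand − MEC = 69.533 - 1.640q.
Set SMB = MC: 69.533 - 1.640q = 48.510 + 1.001q → q* = 7.9602.
Between q* and q_m the wedge MC − SMB runs linearly from 0 to MEC(q_m), so the loss is a triangle.
DWL = ½ × 3.8982 × 10.2950 = 20.0660.

DWL = 20.066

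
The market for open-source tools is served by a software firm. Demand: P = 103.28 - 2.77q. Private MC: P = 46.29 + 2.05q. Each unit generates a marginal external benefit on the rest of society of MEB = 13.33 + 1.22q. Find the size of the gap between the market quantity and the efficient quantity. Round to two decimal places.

Market equilibrium (private): 46.29 + 2.05q = 103.28 - 2.77q → q_m = 11.8237.
Social marginal cost = private MC − MEB = 32.96 + 0.83q.
Set SMC = demand: 32.96 + 0.83q = 103.28 - 2.77q → q* = 19.5333.
Gap = |11.8237 − 19.5333| = 7.7096.

7.71 units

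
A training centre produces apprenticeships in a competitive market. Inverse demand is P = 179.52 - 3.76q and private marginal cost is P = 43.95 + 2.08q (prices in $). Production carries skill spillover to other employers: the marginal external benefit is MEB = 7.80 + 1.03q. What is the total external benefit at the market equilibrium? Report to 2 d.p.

$458.60

Market equilibrium (private): 43.95 + 2.08q = 179.52 - 3.76q → q_m = 23.2140.
Total external benefit = ∫₀^{q_m} (7.80 + 1.03q) dq = 7.80×23.2140 + ½×1.03×23.2140² = 458.5974.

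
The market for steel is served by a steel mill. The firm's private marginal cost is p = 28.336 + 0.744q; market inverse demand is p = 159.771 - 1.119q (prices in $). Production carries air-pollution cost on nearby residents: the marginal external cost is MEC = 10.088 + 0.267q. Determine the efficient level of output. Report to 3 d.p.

q* = 56.970

Social marginal cost = private MC + MEC = 38.424 + 1.011q.
Set SMC = demand: 38.424 + 1.011q = 159.771 - 1.119q → q* = 56.9704.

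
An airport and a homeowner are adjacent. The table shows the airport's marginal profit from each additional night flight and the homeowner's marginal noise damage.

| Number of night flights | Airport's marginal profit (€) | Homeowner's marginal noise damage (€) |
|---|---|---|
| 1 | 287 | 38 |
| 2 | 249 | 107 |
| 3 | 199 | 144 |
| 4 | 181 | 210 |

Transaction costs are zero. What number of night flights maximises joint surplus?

3

Bargaining reaches the level where marginal profit last exceeds marginal noise damage.
That holds through level 3 (199 ≥ 144) but not at 4 (181 < 210).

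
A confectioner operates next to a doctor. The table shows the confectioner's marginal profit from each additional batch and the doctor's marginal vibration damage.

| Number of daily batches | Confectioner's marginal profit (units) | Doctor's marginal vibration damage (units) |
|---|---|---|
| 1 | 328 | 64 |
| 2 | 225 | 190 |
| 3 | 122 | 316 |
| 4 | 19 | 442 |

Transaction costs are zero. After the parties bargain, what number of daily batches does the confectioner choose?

Bargaining reaches the level where marginal profit last exceeds marginal vibration damage.
That holds through level 2 (225 ≥ 190) but not at 3 (122 < 316).

2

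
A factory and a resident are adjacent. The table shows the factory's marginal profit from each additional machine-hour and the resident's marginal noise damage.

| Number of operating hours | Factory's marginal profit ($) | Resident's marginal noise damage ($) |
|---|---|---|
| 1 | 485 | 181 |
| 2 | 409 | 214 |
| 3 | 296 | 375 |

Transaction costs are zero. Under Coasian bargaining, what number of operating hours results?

Bargaining reaches the level where marginal profit last exceeds marginal noise damage.
That holds through level 2 (409 ≥ 214) but not at 3 (296 < 375).

2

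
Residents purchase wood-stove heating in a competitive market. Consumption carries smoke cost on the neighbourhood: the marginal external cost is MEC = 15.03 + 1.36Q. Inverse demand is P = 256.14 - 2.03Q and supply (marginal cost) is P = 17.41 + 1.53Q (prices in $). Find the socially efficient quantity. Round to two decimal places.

Social marginal benefit = demand − MEC = 241.11 - 3.39Q.
Set SMB = MC: 241.11 - 3.39Q = 17.41 + 1.53Q → Q* = 45.4675.

Q* = 45.47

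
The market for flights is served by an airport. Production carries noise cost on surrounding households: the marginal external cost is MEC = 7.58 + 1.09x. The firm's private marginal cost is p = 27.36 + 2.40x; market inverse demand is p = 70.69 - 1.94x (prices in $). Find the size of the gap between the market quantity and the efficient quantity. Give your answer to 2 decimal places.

3.40 units

Market equilibrium (private): 27.36 + 2.40x = 70.69 - 1.94x → x_m = 9.9839.
Social marginal cost = private MC + MEC = 34.94 + 3.49x.
Set SMC = demand: 34.94 + 3.49x = 70.69 - 1.94x → x* = 6.5838.
Gap = |9.9839 − 6.5838| = 3.4001.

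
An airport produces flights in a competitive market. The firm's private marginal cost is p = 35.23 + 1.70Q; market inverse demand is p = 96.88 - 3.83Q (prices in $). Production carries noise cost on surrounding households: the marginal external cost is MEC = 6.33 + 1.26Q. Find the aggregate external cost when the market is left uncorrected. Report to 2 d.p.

Market equilibrium (private): 35.23 + 1.70Q = 96.88 - 3.83Q → Q_m = 11.1483.
Total external cost = ∫₀^{Q_m} (6.33 + 1.26Q) dQ = 6.33×11.1483 + ½×1.26×11.1483² = 148.8680.

$148.87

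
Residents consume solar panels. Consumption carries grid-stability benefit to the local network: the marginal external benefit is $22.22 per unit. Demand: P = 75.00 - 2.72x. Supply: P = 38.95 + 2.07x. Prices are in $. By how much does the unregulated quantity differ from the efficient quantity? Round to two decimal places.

4.64 units

Market equilibrium (private): 38.95 + 2.07x = 75.00 - 2.72x → x_m = 7.5261.
Social marginal benefit = demand + MEB = 97.22 - 2.72x.
Set SMB = MC: 97.22 - 2.72x = 38.95 + 2.07x → x* = 12.1649.
Gap = |7.5261 − 12.1649| = 4.6388.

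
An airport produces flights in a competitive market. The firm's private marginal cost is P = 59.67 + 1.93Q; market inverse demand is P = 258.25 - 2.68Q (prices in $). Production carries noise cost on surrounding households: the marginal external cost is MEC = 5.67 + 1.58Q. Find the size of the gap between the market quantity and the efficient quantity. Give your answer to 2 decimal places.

11.91 units

Market equilibrium (private): 59.67 + 1.93Q = 258.25 - 2.68Q → Q_m = 43.0759.
Social marginal cost = private MC + MEC = 65.34 + 3.51Q.
Set SMC = demand: 65.34 + 3.51Q = 258.25 - 2.68Q → Q* = 31.1648.
Gap = |43.0759 − 31.1648| = 11.9111.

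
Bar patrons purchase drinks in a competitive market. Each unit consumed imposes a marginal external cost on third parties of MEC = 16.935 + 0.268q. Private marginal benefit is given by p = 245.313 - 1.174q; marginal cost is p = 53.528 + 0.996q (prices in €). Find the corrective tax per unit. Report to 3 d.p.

Social marginal benefit = demand − MEC = 228.378 - 1.442q.
Set SMB = MC: 228.378 - 1.442q = 53.528 + 0.996q → q* = 71.7186.
The Pigouvian tax equals MEC at q*: 16.935 + 0.268×71.7186 = 36.1556.

tax = €36.156 per unit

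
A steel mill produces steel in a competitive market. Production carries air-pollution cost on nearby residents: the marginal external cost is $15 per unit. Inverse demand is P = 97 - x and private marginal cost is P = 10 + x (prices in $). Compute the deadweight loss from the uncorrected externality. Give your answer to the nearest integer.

DWL = $56

Market equilibrium (private): 10 + x = 97 - x → x_m = 43.5000.
Social marginal cost = private MC + MEC = 25 + x.
Set SMC = demand: 25 + x = 97 - x → x* = 36.0000.
The loss is the area between SMC and demand from x* to x_m; with linear curves that's a triangle of height MEC(x_m).
DWL = ½ × 7.5000 × 15.0000 = 56.2500.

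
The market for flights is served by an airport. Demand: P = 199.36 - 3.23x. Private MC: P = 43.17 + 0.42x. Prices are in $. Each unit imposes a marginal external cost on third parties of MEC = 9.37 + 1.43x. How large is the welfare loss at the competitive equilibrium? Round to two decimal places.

DWL = $490.06

Market equilibrium (private): 43.17 + 0.42x = 199.36 - 3.23x → x_m = 42.7918.
Social marginal cost = private MC + MEC = 52.54 + 1.85x.
Set SMC = demand: 52.54 + 1.85x = 199.36 - 3.23x → x* = 28.9016.
Between x* and x_m the wedge SMC − demand runs linearly from 0 to MEC(x_m), so the loss is a triangle.
DWL = ½ × 13.8902 × 70.5622 = 490.0615.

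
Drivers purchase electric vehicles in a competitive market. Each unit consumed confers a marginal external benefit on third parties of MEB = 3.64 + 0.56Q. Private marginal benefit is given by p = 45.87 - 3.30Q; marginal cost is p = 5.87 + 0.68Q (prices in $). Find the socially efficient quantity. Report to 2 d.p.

Social marginal benefit = demand + MEB = 49.51 - 2.74Q.
Set SMB = MC: 49.51 - 2.74Q = 5.87 + 0.68Q → Q* = 12.7602.

Q* = 12.76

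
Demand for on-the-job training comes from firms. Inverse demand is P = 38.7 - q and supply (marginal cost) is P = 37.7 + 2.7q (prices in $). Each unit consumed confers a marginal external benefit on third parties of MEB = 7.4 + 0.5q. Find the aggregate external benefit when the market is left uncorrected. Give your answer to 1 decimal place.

Market equilibrium (private): 37.7 + 2.7q = 38.7 - q → q_m = 0.2703.
Total external benefit = ∫₀^{q_m} (7.4 + 0.5q) dq = 7.4×0.2703 + ½×0.5×0.2703² = 2.0185.

$2.0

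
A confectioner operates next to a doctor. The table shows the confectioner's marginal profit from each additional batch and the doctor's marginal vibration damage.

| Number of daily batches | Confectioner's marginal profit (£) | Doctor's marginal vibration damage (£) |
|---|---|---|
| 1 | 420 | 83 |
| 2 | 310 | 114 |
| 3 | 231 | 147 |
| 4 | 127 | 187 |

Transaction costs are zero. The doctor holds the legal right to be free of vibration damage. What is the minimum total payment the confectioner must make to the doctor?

£344

Efficient level: marginal profit ≥ marginal vibration damage through level 3, so k* = 3.
With the doctor holding the right, the confectioner must at least compensate total damage at k*: 83 + 114 + 147 = 344.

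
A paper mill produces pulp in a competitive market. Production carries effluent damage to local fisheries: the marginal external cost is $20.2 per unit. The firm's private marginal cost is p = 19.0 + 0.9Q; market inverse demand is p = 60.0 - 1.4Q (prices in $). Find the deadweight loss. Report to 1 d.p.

Market equilibrium (private): 19.0 + 0.9Q = 60.0 - 1.4Q → Q_m = 17.8261.
Social marginal cost = private MC + MEC = 39.2 + 0.9Q.
Set SMC = demand: 39.2 + 0.9Q = 60.0 - 1.4Q → Q* = 9.0435.
The welfare-loss triangle has base |Q_m − Q*| and height MEC(Q_m) (the vertical gap between SMC and demand is zero at Q* and MEC at Q_m).
DWL = ½ × 8.7826 × 20.2000 = 88.7043.

DWL = $88.7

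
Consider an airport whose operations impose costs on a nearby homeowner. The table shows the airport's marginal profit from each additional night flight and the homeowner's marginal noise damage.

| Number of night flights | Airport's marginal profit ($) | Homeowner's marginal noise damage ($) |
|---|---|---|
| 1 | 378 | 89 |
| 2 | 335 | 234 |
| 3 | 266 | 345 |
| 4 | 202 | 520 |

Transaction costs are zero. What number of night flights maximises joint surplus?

Bargaining reaches the level where marginal profit last exceeds marginal noise damage.
That holds through level 2 (335 ≥ 234) but not at 3 (266 < 345).

2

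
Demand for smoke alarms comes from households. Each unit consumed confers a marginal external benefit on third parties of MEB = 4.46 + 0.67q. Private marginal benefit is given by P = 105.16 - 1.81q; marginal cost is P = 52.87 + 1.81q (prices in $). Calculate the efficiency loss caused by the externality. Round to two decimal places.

DWL = $33.88

Market equilibrium (private): 52.87 + 1.81q = 105.16 - 1.81q → q_m = 14.4448.
Social marginal benefit = demand + MEB = 109.62 - 1.14q.
Set SMB = MC: 109.62 - 1.14q = 52.87 + 1.81q → q* = 19.2373.
Between q* and q_m the wedge SMB − MC runs linearly from 0 to MEB(q_m), so the loss is a triangle.
DWL = ½ × 4.7925 × 14.1380 = 33.8782.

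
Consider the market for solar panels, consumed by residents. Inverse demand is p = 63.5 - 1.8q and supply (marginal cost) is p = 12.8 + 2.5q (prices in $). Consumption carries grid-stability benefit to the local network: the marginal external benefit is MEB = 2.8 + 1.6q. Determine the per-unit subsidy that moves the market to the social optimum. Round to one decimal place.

subsidy = $34.5 per unit

Social marginal benefit = demand + MEB = 66.3 - 0.2q.
Set SMB = MC: 66.3 - 0.2q = 12.8 + 2.5q → q* = 19.8148.
The Pigouvian subsidy equals MEB at q*: 2.8 + 1.6×19.8148 = 34.5037.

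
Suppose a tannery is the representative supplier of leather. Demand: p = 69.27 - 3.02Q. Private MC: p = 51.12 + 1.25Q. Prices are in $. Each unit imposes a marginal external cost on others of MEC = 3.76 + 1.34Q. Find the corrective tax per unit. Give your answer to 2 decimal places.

Social marginal cost = private MC + MEC = 54.88 + 2.59Q.
Set SMC = demand: 54.88 + 2.59Q = 69.27 - 3.02Q → Q* = 2.5651.
The Pigouvian tax equals MEC at Q*: 3.76 + 1.34×2.5651 = 7.1972.

tax = $7.20 per unit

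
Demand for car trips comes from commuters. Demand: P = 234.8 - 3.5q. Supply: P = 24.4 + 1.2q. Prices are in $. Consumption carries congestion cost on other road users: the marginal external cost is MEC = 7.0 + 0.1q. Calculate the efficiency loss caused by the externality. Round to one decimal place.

DWL = $13.7

Market equilibrium (private): 24.4 + 1.2q = 234.8 - 3.5q → q_m = 44.7660.
Social marginal benefit = demand − MEC = 227.8 - 3.6q.
Set SMB = MC: 227.8 - 3.6q = 24.4 + 1.2q → q* = 42.3750.
Height of the DWL triangle at q_m is MC(q_m) − SMB(q_m) = MEC(q_m) = 11.4766.
DWL = ½ × 2.3910 × 11.4766 = 13.7203.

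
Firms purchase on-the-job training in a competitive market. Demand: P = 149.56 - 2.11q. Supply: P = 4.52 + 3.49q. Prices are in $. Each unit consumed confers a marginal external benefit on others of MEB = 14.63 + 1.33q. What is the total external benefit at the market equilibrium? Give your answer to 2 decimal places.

$825.01

Market equilibrium (private): 4.52 + 3.49q = 149.56 - 2.11q → q_m = 25.9000.
Total external benefit = ∫₀^{q_m} (14.63 + 1.33q) dq = 14.63×25.9000 + ½×1.33×25.9000² = 825.0057.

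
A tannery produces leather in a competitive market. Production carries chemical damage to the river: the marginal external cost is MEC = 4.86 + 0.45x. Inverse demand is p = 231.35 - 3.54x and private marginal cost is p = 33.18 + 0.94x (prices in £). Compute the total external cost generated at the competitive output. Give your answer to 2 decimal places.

£655.23

Market equilibrium (private): 33.18 + 0.94x = 231.35 - 3.54x → x_m = 44.2344.
Total external cost = ∫₀^{x_m} (4.86 + 0.45x) dx = 4.86×44.2344 + ½×0.45×44.2344² = 655.2327.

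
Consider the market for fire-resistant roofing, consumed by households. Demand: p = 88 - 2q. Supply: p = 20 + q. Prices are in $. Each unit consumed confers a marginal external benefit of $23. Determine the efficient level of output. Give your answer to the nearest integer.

Social marginal benefit = demand + MEB = 111 - 2q.
Set SMB = MC: 111 - 2q = 20 + q → q* = 30.3333.

q* = 30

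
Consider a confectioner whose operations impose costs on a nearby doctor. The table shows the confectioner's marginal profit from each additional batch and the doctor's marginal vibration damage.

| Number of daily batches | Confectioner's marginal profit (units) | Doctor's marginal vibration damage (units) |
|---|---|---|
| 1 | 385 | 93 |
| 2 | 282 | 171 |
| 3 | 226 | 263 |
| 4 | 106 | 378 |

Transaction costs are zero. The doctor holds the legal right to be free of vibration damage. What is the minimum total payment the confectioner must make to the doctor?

Efficient level: marginal profit ≥ marginal vibration damage through level 2, so k* = 2.
With the doctor holding the right, the confectioner must at least compensate total damage at k*: 93 + 171 = 264.

264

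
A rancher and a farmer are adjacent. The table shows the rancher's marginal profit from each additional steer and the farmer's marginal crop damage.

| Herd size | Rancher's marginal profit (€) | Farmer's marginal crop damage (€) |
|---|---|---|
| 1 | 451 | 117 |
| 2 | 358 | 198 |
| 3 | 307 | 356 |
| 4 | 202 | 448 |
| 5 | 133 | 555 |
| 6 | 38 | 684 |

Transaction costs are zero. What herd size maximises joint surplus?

Bargaining reaches the level where marginal profit last exceeds marginal crop damage.
That holds through level 2 (358 ≥ 198) but not at 3 (307 < 356).

2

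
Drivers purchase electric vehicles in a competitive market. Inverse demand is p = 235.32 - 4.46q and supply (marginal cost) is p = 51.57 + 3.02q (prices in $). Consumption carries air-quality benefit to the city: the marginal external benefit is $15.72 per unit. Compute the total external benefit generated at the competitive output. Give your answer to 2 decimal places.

Market equilibrium (private): 51.57 + 3.02q = 235.32 - 4.46q → q_m = 24.5655.
Total external benefit = MEB × q_m = 15.72 × 24.5655 = 386.1697.

$386.17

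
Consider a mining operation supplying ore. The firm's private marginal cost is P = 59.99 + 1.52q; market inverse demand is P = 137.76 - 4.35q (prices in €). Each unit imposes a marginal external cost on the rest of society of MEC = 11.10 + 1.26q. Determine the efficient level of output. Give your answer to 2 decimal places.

q* = 9.35

Social marginal cost = private MC + MEC = 71.09 + 2.78q.
Set SMC = demand: 71.09 + 2.78q = 137.76 - 4.35q → q* = 9.3506.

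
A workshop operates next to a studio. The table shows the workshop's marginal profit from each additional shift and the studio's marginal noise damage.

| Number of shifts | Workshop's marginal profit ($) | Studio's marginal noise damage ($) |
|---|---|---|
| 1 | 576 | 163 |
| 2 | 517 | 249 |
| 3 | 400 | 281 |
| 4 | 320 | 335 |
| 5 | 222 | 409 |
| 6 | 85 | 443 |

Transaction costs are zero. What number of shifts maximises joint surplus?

3

Bargaining reaches the level where marginal profit last exceeds marginal noise damage.
That holds through level 3 (400 ≥ 281) but not at 4 (320 < 335).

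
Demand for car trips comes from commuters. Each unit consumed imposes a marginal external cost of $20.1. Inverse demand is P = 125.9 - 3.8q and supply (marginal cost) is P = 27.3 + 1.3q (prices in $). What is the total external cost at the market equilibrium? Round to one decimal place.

Market equilibrium (private): 27.3 + 1.3q = 125.9 - 3.8q → q_m = 19.3333.
Total external cost = MEC × q_m = 20.1 × 19.3333 = 388.5993.

$388.6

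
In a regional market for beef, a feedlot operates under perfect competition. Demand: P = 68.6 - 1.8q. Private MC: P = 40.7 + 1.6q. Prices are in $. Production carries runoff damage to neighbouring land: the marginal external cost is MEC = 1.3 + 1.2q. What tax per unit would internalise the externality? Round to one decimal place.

tax = $8.2 per unit

Social marginal cost = private MC + MEC = 42.0 + 2.8q.
Set SMC = demand: 42.0 + 2.8q = 68.6 - 1.8q → q* = 5.7826.
The Pigouvian tax equals MEC at q*: 1.3 + 1.2×5.7826 = 8.2391.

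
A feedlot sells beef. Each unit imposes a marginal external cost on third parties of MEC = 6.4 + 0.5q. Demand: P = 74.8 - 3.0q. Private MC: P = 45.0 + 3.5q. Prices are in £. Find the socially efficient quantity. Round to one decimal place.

Social marginal cost = private MC + MEC = 51.4 + 4.0q.
Set SMC = demand: 51.4 + 4.0q = 74.8 - 3.0q → q* = 3.3429.

q* = 3.3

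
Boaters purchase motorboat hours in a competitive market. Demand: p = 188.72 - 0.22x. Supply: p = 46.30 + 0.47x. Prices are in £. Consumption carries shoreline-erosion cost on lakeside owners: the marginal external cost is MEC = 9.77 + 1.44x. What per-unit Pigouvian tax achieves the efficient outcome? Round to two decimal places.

tax = £99.45 per unit

Social marginal benefit = demand − MEC = 178.95 - 1.66x.
Set SMB = MC: 178.95 - 1.66x = 46.30 + 0.47x → x* = 62.2770.
The Pigouvian tax equals MEC at x*: 9.77 + 1.44×62.2770 = 99.4489.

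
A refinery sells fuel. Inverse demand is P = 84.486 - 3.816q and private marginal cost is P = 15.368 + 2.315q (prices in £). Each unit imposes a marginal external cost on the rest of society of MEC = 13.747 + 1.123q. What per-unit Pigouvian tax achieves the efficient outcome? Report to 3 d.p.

tax = £22.319 per unit

Social marginal cost = private MC + MEC = 29.115 + 3.438q.
Set SMC = demand: 29.115 + 3.438q = 84.486 - 3.816q → q* = 7.6332.
The Pigouvian tax equals MEC at q*: 13.747 + 1.123×7.6332 = 22.3191.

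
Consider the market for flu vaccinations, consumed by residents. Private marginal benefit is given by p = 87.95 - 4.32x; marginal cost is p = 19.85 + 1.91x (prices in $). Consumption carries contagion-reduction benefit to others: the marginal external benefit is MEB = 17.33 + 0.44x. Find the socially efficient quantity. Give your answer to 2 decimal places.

x* = 14.75

Social marginal benefit = demand + MEB = 105.28 - 3.88x.
Set SMB = MC: 105.28 - 3.88x = 19.85 + 1.91x → x* = 14.7547.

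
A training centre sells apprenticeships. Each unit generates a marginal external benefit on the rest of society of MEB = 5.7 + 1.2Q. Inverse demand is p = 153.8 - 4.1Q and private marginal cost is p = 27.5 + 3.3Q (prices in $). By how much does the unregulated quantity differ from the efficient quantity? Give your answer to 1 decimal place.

Market equilibrium (private): 27.5 + 3.3Q = 153.8 - 4.1Q → Q_m = 17.0676.
Social marginal cost = private MC − MEB = 21.8 + 2.1Q.
Set SMC = demand: 21.8 + 2.1Q = 153.8 - 4.1Q → Q* = 21.2903.
Gap = |17.0676 − 21.2903| = 4.2227.

4.2 units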